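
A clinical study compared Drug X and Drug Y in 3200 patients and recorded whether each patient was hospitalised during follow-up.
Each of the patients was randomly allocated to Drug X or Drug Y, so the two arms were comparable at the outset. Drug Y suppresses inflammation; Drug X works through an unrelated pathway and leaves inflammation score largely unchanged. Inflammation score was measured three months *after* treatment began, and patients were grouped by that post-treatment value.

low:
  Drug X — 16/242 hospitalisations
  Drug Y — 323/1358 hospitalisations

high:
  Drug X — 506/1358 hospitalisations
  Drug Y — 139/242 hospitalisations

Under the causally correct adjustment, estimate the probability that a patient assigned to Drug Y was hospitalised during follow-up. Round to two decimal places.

0.29

Because the drug influences inflammation score, inflammation score is a post-treatment mediator, not a confounder. Stratifying on it would bias the estimate; the causal effect is the crude pooled difference.
So P(outcome | do(Drug Y)) is just the pooled rate for Drug Y: 462/1600 = 0.289.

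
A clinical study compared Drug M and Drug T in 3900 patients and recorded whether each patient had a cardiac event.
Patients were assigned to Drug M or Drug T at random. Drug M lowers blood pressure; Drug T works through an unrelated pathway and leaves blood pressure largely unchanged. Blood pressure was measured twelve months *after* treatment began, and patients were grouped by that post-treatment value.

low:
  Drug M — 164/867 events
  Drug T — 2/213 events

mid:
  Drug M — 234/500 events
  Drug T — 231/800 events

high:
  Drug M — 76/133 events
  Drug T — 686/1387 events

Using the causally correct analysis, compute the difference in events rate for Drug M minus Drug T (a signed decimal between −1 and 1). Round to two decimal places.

-0.07

The stratified and pooled comparisons disagree (Drug T wins within each blood pressure; Drug M wins overall), so the answer turns on the causal role of blood pressure.
Because the drug influences blood pressure, blood pressure is a post-treatment mediator, not a confounder. Stratifying on it would bias the estimate; the causal effect is the crude pooled difference.
The causal difference is the pooled difference: 0.316 − 0.383 = -0.067.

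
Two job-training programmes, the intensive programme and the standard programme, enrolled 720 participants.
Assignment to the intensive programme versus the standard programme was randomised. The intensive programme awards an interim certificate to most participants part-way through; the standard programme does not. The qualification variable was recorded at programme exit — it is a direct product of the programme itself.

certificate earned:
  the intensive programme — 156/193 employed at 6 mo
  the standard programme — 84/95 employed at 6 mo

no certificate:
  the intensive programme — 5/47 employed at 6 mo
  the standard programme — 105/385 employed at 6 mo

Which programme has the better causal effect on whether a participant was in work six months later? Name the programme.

the intensive programme

Within every qualification attained during the programme level the standard programme has the higher rate, yet pooled the intensive programme does — Simpson's reversal.
Qualification attained during the programme here is a post-treatment variable shaped by the programme; conditioning on it would introduce bias rather than remove it. The overall comparison is the causal one.
Pooled: the intensive programme 67.1% vs the standard programme 39.4%; the intensive programme is higher overall.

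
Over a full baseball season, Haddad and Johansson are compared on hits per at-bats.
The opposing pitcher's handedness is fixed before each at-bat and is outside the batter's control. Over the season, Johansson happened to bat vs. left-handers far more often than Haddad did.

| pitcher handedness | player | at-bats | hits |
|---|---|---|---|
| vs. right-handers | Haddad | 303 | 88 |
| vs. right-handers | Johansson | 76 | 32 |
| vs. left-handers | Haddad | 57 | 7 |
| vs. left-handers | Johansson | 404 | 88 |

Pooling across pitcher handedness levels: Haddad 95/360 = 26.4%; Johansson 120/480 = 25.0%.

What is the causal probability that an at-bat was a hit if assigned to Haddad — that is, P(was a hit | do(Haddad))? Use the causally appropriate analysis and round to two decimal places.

Pitcher handedness differs across players for reasons unrelated to any effect of the player itself, and it separately predicts the outcome — a classic confounder. We must compare within pitcher handedness levels.
Standardising Haddad to the population pitcher handedness mix: 0.451·88/303 + 0.549·7/57 = 0.198.

0.20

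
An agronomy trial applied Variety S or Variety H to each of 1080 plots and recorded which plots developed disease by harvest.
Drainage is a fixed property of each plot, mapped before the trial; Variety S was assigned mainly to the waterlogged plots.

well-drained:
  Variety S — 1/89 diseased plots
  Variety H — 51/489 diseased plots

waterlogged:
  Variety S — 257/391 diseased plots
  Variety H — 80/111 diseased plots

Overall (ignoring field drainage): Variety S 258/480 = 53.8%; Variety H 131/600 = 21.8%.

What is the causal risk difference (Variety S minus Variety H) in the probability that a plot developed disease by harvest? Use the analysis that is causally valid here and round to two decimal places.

-0.08

Here field drainage is a common cause — it drives both which variety a case falls under and the outcome. The crude comparison mixes populations; the stratum-specific rates are the causally relevant ones.
Adjusting over the population distribution of field drainage: 0.535·(0.011−0.104) + 0.465·(0.657−0.721) = -0.079.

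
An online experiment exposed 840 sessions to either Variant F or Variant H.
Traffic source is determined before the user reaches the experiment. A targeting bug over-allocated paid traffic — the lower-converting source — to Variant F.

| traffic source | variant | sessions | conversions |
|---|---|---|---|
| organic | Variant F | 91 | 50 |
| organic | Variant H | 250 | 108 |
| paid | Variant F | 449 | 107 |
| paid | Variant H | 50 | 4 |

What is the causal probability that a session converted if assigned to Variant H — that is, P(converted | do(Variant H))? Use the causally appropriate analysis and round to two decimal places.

0.22

Within every traffic source level Variant F has the higher rate, yet pooled Variant H does — Simpson's reversal.
Here traffic source is a common cause — it drives both which variant a case falls under and the outcome. The crude comparison mixes populations; the stratum-specific rates are the causally relevant ones.
Standardising Variant H to the population traffic source mix: 0.406·108/250 + 0.594·4/50 = 0.223.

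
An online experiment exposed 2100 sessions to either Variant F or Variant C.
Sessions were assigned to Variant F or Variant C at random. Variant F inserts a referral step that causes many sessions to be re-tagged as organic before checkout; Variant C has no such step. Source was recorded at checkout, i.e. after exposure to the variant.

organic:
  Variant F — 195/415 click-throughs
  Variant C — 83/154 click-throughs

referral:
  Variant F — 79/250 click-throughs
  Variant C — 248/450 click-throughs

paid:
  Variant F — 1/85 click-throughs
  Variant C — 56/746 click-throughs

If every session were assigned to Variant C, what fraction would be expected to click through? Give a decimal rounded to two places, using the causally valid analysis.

0.29

Within every traffic source level Variant C has the higher rate, yet pooled Variant F does — Simpson's reversal.
The distribution of traffic source is itself part of what the variant does — it is an intermediate outcome. Holding it fixed would remove that part of the effect; the total effect is the pooled difference.
So P(outcome | do(Variant C)) is just the pooled rate for Variant C: 387/1350 = 0.287.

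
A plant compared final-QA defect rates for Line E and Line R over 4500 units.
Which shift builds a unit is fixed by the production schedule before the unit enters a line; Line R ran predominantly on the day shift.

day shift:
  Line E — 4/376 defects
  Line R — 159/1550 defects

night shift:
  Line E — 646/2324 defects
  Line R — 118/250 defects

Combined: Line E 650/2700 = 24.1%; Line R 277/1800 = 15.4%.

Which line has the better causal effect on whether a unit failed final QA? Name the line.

Line E

Line E is lower inside every shift stratum but Line R is lower in aggregate. Whether to stratify depends on how shift relates to the line.
Here shift is a common cause — it drives both which line a case falls under and the outcome. The crude comparison mixes populations; the stratum-specific rates are the causally relevant ones.
Within each level — day shift: 1.1% vs 10.3%; night shift: 27.8% vs 47.2% — Line E is lower every time.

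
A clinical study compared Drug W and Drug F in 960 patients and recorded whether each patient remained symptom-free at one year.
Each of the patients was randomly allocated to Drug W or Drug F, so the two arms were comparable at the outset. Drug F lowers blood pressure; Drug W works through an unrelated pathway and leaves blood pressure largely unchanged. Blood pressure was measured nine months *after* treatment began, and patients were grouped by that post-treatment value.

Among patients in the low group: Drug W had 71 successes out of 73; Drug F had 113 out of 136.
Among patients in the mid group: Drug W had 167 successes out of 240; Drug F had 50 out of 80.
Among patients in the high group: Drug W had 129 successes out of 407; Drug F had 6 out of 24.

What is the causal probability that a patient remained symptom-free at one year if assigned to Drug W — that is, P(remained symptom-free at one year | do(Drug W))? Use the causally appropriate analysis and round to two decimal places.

0.51

The stratified and pooled comparisons disagree (Drug W wins within each blood pressure; Drug F wins overall), so the answer turns on the causal role of blood pressure.
Blood pressure is downstream of the drug. One should not condition on a consequence of treatment, so the overall rates are the right comparison.
So P(outcome | do(Drug W)) is just the pooled rate for Drug W: 367/720 = 0.510.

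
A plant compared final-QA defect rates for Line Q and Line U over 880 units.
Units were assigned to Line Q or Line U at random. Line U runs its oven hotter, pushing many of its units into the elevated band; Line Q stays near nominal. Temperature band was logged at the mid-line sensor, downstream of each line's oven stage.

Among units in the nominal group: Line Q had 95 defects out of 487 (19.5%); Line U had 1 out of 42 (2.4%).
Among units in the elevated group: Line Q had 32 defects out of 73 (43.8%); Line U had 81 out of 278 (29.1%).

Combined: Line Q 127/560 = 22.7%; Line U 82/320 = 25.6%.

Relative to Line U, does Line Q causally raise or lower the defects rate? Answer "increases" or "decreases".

decreases

The in-process temperature band-specific comparison favours Line U throughout, but the pooled figures favour Line Q. The question is whether to condition on in-process temperature band.
In-process temperature band is downstream of the line. One should not condition on a consequence of treatment, so the overall rates are the right comparison.
Pooled: Line Q 22.7% vs Line U 25.6%; Line Q is lower overall.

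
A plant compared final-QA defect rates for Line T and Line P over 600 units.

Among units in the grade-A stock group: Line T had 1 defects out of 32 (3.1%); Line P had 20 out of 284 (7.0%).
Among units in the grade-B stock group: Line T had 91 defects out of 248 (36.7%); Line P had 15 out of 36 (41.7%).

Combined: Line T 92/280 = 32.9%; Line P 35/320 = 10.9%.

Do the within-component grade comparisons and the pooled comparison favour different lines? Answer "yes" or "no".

yes

Within each component grade level (grade-A stock 3.1% vs 7.0%; grade-B stock 36.7% vs 41.7%), Line T has the lower rate every time. Pooled: 32.9% vs 10.9% — Line P has the lower rate overall. The two comparisons disagree.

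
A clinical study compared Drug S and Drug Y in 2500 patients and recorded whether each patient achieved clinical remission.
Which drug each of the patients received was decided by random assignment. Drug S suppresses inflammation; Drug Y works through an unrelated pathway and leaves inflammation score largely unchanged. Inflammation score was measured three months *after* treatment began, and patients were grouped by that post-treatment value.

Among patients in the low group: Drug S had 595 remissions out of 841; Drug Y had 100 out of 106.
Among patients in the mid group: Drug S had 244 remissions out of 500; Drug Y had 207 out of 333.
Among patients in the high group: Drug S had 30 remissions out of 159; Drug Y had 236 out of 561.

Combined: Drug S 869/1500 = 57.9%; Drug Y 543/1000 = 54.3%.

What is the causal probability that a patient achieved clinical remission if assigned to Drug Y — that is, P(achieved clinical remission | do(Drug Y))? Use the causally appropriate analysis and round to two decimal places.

0.54

The inflammation score-specific comparison favours Drug Y throughout, but the pooled figures favour Drug S. The question is whether to condition on inflammation score.
Inflammation score here is a post-treatment variable shaped by the drug; conditioning on it would introduce bias rather than remove it. The overall comparison is the causal one.
So P(outcome | do(Drug Y)) is just the pooled rate for Drug Y: 543/1000 = 0.543.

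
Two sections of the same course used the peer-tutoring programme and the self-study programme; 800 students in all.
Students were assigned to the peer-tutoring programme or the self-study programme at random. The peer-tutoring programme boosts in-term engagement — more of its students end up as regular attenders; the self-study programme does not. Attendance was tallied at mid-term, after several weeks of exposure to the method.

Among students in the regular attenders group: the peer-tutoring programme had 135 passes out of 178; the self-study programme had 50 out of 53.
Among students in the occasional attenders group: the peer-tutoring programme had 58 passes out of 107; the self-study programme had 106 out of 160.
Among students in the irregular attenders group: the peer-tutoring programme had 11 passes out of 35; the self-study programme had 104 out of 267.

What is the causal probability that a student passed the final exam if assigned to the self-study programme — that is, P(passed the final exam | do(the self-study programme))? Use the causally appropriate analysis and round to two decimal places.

0.54

Stratifying would compare teaching methods among students the teaching methods themselves sorted into mid-term attendance groups — a form of selection on an intermediate. The unconditioned pooled rates give the total causal effect.
So P(outcome | do(the self-study programme)) is just the pooled rate for the self-study programme: 260/480 = 0.542.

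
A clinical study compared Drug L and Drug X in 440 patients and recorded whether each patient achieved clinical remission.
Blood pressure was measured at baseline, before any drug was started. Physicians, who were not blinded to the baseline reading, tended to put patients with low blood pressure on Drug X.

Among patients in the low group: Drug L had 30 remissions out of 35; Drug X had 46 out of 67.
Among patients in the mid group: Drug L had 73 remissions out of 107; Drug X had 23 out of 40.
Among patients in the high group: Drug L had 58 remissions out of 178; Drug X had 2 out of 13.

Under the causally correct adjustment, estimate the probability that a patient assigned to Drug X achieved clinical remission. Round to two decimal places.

0.42

Blood pressure satisfies the back-door criterion: it is not a descendant of the drug, and it blocks the spurious path from drug to outcome. Adjusting for it (i.e., using the within-blood pressure rates) gives the causal effect.
Standardising Drug X to the population blood pressure mix: 0.232·46/67 + 0.334·23/40 + 0.434·2/13 = 0.418.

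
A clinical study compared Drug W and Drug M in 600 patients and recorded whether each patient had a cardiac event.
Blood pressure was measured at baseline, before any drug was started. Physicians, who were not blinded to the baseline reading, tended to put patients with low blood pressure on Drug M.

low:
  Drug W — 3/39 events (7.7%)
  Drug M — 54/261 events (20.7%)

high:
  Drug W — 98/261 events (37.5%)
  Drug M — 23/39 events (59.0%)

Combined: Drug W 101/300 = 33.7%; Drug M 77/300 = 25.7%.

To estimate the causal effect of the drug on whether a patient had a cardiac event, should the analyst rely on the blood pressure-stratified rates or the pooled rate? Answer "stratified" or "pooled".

stratified

Drug W is lower inside every blood pressure stratum but Drug M is lower in aggregate. Whether to stratify depends on how blood pressure relates to the drug.
Here blood pressure is a common cause — it drives both which drug a case falls under and the outcome. The crude comparison mixes populations; the stratum-specific rates are the causally relevant ones.
Within each level — low: 7.7% vs 20.7%; high: 37.5% vs 59.0% — Drug W is lower every time.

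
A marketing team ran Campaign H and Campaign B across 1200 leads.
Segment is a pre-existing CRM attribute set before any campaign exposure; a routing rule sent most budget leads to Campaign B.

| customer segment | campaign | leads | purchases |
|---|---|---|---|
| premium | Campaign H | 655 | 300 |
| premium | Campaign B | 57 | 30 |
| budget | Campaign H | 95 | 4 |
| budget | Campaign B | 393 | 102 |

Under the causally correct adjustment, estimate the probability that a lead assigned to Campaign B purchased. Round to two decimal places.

Campaign B is higher inside every customer segment stratum but Campaign H is higher in aggregate. Whether to stratify depends on how customer segment relates to the campaign.
Customer segment is set before the campaign has any effect — it is not caused by the campaign — and it independently drives the outcome. That makes it a confounder, so the causal comparison is within customer segment levels.
Standardising Campaign B to the population customer segment mix: 0.593·30/57 + 0.407·102/393 = 0.418.

0.42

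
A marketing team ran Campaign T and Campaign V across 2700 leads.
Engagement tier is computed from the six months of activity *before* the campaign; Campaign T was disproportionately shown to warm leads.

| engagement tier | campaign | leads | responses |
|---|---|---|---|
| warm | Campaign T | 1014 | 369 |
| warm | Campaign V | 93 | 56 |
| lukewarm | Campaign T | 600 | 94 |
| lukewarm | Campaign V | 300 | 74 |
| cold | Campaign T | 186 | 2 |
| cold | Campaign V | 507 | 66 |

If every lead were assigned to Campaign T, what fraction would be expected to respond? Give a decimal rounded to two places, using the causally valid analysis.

Campaign V is higher inside every engagement tier stratum but Campaign T is higher in aggregate. Whether to stratify depends on how engagement tier relates to the campaign.
Since engagement tier is a pre-existing factor (not a product of the campaign) and it affects the outcome on its own, it is a confounder. The stratified rates, not the pooled rate, identify the causal effect.
Standardising Campaign T to the population engagement tier mix: 0.410·369/1014 + 0.333·94/600 + 0.257·2/186 = 0.204.

0.20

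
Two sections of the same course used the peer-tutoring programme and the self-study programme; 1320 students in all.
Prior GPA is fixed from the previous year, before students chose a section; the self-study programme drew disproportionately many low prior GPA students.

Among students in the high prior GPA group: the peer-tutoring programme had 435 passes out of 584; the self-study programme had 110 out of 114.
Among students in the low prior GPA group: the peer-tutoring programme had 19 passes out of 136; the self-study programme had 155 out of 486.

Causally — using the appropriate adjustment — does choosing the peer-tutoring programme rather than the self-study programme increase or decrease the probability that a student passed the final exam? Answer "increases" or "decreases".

The stratified and pooled comparisons disagree (the self-study programme wins within each prior GPA band; the peer-tutoring programme wins overall), so the answer turns on the causal role of prior GPA band.
Prior GPA band is set before the teaching method has any effect — it is not caused by the teaching method — and it independently drives the outcome. That makes it a confounder, so the causal comparison is within prior GPA band levels.
Within each level — high prior GPA: 74.5% vs 96.5%; low prior GPA: 14.0% vs 31.9% — the self-study programme is higher every time.

decreases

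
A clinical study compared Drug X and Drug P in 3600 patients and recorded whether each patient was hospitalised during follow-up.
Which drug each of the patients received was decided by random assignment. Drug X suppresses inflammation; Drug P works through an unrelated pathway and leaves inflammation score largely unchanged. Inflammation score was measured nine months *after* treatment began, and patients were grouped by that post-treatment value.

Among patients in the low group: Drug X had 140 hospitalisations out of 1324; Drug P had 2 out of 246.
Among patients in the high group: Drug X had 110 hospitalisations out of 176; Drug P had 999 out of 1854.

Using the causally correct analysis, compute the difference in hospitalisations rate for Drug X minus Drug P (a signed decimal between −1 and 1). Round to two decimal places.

-0.31

Inflammation score here is a post-treatment variable shaped by the drug; conditioning on it would introduce bias rather than remove it. The overall comparison is the causal one.
The causal difference is the pooled difference: 0.167 − 0.477 = -0.310.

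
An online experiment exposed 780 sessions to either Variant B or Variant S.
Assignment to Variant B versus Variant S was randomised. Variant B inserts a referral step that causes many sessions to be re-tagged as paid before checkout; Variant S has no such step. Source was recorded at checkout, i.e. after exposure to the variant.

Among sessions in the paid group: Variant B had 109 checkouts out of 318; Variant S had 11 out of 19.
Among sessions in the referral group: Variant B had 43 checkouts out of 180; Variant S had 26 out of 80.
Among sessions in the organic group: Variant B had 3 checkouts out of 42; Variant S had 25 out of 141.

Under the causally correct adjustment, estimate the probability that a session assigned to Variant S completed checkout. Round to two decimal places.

Variant S is higher inside every traffic source stratum but Variant B is higher in aggregate. Whether to stratify depends on how traffic source relates to the variant.
Traffic source is downstream of the variant. One should not condition on a consequence of treatment, so the overall rates are the right comparison.
So P(outcome | do(Variant S)) is just the pooled rate for Variant S: 62/240 = 0.258.

0.26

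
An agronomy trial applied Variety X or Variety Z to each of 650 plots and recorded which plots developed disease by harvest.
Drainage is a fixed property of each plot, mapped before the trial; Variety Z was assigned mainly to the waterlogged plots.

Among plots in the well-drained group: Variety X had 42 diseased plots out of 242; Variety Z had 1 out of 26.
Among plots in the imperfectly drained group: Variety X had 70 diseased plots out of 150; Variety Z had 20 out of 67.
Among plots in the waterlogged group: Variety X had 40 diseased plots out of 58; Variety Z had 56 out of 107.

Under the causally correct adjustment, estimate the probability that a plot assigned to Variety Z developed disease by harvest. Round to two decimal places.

0.25

The stratified and pooled comparisons disagree (Variety Z wins within each field drainage; Variety X wins overall), so the answer turns on the causal role of field drainage.
Since field drainage is a pre-existing factor (not a product of the variety) and it affects the outcome on its own, it is a confounder. The stratified rates, not the pooled rate, identify the causal effect.
Standardising Variety Z to the population field drainage mix: 0.412·1/26 + 0.334·20/67 + 0.254·56/107 = 0.248.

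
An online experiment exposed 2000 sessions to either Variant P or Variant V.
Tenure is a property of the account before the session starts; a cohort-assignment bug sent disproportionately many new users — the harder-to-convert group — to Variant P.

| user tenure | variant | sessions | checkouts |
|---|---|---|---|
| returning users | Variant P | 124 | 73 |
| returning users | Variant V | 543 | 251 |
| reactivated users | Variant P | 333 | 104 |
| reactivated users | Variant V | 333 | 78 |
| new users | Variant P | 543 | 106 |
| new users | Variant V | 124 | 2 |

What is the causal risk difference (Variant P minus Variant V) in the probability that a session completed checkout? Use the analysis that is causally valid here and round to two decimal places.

+0.13

Here user tenure is a common cause — it drives both which variant a case falls under and the outcome. The crude comparison mixes populations; the stratum-specific rates are the causally relevant ones.
Adjusting over the population distribution of user tenure: 0.334·(0.589−0.462) + 0.333·(0.312−0.234) + 0.334·(0.195−0.016) = +0.128.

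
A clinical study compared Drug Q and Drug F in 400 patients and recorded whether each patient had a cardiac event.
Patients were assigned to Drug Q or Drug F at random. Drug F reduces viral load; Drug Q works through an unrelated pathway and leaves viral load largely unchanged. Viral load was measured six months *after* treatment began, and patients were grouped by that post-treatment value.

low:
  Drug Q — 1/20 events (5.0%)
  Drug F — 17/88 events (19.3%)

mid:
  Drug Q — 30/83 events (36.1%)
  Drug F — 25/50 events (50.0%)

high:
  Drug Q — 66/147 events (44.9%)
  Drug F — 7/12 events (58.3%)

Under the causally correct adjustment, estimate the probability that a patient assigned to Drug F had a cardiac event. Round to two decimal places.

0.33

The viral load-specific comparison favours Drug Q throughout, but the pooled figures favour Drug F. The question is whether to condition on viral load.
Because the drug influences viral load, viral load is a post-treatment mediator, not a confounder. Stratifying on it would bias the estimate; the causal effect is the crude pooled difference.
So P(outcome | do(Drug F)) is just the pooled rate for Drug F: 49/150 = 0.327.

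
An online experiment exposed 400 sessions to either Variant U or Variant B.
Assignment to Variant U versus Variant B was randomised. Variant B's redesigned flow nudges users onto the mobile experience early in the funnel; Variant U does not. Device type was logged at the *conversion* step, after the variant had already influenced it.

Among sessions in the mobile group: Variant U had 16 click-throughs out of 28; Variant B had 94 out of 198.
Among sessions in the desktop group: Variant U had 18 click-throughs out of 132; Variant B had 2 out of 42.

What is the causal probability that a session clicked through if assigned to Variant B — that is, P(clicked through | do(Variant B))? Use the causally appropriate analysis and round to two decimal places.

0.40

Because the variant influences device type, device type is a post-treatment mediator, not a confounder. Stratifying on it would bias the estimate; the causal effect is the crude pooled difference.
So P(outcome | do(Variant B)) is just the pooled rate for Variant B: 96/240 = 0.400.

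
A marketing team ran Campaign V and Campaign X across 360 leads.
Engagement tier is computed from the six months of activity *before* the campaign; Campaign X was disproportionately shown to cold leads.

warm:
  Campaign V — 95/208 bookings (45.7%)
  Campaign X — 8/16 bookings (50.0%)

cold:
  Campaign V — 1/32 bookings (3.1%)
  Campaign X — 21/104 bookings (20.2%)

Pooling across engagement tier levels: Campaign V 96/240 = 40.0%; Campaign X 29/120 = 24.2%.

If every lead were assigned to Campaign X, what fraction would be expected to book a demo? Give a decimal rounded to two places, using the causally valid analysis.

0.39

Within every engagement tier level Campaign X has the higher rate, yet pooled Campaign V does — Simpson's reversal.
Since engagement tier is a pre-existing factor (not a product of the campaign) and it affects the outcome on its own, it is a confounder. The stratified rates, not the pooled rate, identify the causal effect.
Standardising Campaign X to the population engagement tier mix: 0.622·8/16 + 0.378·21/104 = 0.387.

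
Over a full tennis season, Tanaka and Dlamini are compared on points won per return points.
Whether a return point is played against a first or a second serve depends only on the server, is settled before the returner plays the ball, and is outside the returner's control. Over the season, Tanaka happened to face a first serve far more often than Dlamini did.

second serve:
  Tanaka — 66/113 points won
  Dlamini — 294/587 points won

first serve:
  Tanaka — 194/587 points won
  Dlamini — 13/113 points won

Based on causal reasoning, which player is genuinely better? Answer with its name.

Tanaka

Nothing the player does changes serve type; the imbalance is an allocation artefact. With serve type also predicting the outcome, the pooled figure is confounded, and the within-stratum comparison is the causal one.
Within each level — second serve: 58.4% vs 50.1%; first serve: 33.0% vs 11.5% — Tanaka is higher every time.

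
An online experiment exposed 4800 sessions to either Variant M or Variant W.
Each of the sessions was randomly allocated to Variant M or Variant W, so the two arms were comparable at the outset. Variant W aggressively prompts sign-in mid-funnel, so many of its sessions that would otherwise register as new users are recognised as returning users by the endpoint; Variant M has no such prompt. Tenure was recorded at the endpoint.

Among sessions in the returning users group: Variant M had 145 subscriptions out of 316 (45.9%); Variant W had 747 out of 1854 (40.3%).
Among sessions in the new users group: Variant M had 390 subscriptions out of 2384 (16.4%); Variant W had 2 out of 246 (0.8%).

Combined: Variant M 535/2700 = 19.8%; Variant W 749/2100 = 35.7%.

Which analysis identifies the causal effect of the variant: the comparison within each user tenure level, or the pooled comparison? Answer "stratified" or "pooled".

The distribution of user tenure is itself part of what the variant does — it is an intermediate outcome. Holding it fixed would remove that part of the effect; the total effect is the pooled difference.
Pooled: Variant M 19.8% vs Variant W 35.7%; Variant W is higher overall.

pooled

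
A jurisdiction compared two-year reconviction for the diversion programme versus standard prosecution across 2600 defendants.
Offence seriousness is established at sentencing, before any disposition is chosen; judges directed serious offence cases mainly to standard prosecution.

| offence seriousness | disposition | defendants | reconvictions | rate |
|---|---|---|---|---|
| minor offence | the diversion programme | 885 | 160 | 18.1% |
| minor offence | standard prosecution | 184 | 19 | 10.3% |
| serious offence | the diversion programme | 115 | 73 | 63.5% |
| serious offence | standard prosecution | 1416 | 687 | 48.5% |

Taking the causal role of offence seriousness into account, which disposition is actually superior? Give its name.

standard prosecution

standard prosecution is lower inside every offence seriousness stratum but the diversion programme is lower in aggregate. Whether to stratify depends on how offence seriousness relates to the disposition.
Nothing the disposition does changes offence seriousness; the imbalance is an allocation artefact. With offence seriousness also predicting the outcome, the pooled figure is confounded, and the within-stratum comparison is the causal one.
Within each level — minor offence: 18.1% vs 10.3%; serious offence: 63.5% vs 48.5% — standard prosecution is lower every time.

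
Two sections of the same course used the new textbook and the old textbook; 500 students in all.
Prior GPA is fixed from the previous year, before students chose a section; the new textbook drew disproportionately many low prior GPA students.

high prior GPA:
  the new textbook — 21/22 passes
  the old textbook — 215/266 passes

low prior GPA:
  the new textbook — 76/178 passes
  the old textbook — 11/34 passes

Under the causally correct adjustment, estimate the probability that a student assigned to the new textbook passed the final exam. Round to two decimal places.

Since prior GPA band is a pre-existing factor (not a product of the teaching method) and it affects the outcome on its own, it is a confounder. The stratified rates, not the pooled rate, identify the causal effect.
Standardising the new textbook to the population prior GPA band mix: 0.576·21/22 + 0.424·76/178 = 0.731.

0.73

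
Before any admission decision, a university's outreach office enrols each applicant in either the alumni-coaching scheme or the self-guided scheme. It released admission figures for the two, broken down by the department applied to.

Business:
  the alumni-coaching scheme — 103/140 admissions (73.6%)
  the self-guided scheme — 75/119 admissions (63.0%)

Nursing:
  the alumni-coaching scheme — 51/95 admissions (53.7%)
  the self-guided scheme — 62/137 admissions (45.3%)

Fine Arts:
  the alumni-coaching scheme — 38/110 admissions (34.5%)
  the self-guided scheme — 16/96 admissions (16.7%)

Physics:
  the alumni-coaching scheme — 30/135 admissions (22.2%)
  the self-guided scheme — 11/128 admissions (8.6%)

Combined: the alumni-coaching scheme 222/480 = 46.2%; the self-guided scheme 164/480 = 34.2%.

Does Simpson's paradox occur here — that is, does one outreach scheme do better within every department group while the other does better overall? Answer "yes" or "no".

Within each department level (Business 73.6% vs 63.0%; Nursing 53.7% vs 45.3%; Fine Arts 34.5% vs 16.7%; Physics 22.2% vs 8.6%), the alumni-coaching scheme has the higher rate every time. Pooled: 46.2% vs 34.2% — the alumni-coaching scheme has the higher rate overall. They agree.

no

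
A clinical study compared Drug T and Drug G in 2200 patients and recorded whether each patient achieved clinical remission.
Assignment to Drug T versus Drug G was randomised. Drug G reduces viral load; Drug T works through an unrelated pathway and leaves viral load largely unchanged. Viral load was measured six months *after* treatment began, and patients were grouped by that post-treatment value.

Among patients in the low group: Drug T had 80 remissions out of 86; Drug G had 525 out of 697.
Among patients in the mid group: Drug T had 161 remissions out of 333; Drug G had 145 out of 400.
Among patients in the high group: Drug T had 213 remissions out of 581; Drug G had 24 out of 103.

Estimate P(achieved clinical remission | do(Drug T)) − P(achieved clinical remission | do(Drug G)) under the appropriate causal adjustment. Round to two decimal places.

Within every viral load level Drug T has the higher rate, yet pooled Drug G does — Simpson's reversal.
Stratifying would compare drugs among patients the drugs themselves sorted into viral load groups — a form of selection on an intermediate. The unconditioned pooled rates give the total causal effect.
The causal difference is the pooled difference: 0.454 − 0.578 = -0.124.

-0.12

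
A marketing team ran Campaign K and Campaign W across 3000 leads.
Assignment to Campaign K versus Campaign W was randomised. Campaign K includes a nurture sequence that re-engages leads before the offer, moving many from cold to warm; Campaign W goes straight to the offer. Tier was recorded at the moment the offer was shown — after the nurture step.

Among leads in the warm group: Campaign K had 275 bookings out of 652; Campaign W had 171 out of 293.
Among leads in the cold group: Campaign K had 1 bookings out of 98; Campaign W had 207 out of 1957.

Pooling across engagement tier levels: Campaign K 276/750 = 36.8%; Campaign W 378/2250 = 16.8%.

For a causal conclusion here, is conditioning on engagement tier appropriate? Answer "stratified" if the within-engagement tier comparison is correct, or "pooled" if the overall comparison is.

Because the campaign influences engagement tier, engagement tier is a post-treatment mediator, not a confounder. Stratifying on it would bias the estimate; the causal effect is the crude pooled difference.
Pooled: Campaign K 36.8% vs Campaign W 16.8%; Campaign K is higher overall.

pooled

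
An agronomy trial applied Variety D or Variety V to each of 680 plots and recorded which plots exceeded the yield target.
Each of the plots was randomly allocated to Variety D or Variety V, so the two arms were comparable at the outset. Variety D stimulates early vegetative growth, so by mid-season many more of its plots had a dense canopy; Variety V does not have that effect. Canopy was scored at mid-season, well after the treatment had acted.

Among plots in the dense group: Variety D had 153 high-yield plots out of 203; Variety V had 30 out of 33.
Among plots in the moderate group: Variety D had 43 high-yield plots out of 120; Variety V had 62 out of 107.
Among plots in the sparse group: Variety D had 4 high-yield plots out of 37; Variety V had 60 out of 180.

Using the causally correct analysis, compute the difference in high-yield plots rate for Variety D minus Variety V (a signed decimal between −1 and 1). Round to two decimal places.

The distribution of mid-season canopy is itself part of what the variety does — it is an intermediate outcome. Holding it fixed would remove that part of the effect; the total effect is the pooled difference.
The causal difference is the pooled difference: 0.556 − 0.475 = +0.081.

+0.08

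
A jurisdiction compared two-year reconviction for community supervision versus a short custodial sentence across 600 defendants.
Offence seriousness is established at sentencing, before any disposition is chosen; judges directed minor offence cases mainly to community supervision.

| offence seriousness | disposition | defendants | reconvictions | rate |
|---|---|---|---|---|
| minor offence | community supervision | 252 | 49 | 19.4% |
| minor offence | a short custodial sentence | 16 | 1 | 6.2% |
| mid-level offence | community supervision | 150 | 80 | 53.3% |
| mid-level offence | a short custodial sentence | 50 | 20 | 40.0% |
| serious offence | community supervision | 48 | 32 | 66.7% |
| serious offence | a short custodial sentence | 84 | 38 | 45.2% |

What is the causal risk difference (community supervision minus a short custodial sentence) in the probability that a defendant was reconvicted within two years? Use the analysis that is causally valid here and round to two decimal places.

Since offence seriousness is a pre-existing factor (not a product of the disposition) and it affects the outcome on its own, it is a confounder. The stratified rates, not the pooled rate, identify the causal effect.
Adjusting over the population distribution of offence seriousness: 0.447·(0.194−0.062) + 0.333·(0.533−0.400) + 0.220·(0.667−0.452) = +0.151.

+0.15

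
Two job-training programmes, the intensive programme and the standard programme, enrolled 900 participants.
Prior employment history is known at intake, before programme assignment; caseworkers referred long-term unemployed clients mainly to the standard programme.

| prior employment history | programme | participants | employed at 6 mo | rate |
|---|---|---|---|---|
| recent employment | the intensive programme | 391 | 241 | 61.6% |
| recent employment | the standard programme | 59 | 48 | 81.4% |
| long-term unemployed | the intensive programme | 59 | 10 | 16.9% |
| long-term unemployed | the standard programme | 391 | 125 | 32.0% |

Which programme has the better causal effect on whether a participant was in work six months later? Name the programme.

the standard programme

Nothing the programme does changes prior employment history; the imbalance is an allocation artefact. With prior employment history also predicting the outcome, the pooled figure is confounded, and the within-stratum comparison is the causal one.
Within each level — recent employment: 61.6% vs 81.4%; long-term unemployed: 16.9% vs 32.0% — the standard programme is higher every time.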